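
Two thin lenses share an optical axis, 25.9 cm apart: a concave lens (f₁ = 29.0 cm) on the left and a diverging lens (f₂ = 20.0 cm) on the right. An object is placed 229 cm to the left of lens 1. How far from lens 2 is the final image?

14.4 cm

Lens 1 is diverging, so f₁ = −29.0 cm.
Lens 1: 1/d_i1 = 1/f₁ − 1/d_o1 = 1/(-29.0) − 1/(229) = -0.03885, so d_i1 = -25.74 cm.
The intermediate image is 25.74 cm to the left of lens 1 (virtual), which is 25.9 − (-25.74) = 51.64 cm to the left of lens 2, so d_o2 = +51.64 cm.
Lens 2 is diverging, so f₂ = −20.0 cm.
Lens 2: 1/d_i2 = 1/f₂ − 1/d_o2 = 1/(-20.0) − 1/(51.64) = -0.06936, so d_i2 = -14.4 cm.
The final image is virtual, 14.4 cm to the left of lens 2 (overall magnification ≈ 0.031).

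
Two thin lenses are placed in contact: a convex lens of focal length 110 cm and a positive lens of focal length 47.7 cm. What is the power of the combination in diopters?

P₁ = 1/f₁ = 1/(1.10 m) = +0.9091 D; P₂ = 1/f₂ = 1/(0.477 m) = +2.096 D.
For thin lenses in contact, P = P₁ + P₂ = (+0.9091) + (+2.096) = +3.01 D.

P = +3.01 D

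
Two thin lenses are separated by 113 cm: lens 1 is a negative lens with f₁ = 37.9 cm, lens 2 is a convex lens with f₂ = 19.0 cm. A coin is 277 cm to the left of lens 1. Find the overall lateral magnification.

m = -0.0180

f₁ = −37.9 cm (diverging).
Lens 1: 1/d_i1 = 1/(-37.9) − 1/(277) = -0.03000, so d_i1 = -33.34 cm; m₁ = −d_i1/d_o1 = +0.1204.
d_o2 = 113 − (-33.34) = 146.3 cm.
Lens 2: 1/d_i2 = 1/(19.0) − 1/(146.3) = 0.04580, so d_i2 = 21.84 cm; m₂ = −d_i2/d_o2 = -0.1493.
m = m₁·m₂ = (+0.1204)(-0.1493) = -0.0180.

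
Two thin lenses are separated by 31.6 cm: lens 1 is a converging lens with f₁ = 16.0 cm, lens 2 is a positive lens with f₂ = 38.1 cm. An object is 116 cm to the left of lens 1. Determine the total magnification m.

m = -0.243

Lens 1: 1/d_i1 = 1/(16.0) − 1/(116) = 0.05388, so d_i1 = 18.56 cm; m₁ = −d_i1/d_o1 = -0.1600.
d_o2 = 31.6 − (18.56) = 13.04 cm.
Lens 2: 1/d_i2 = 1/(38.1) − 1/(13.04) = -0.05044, so d_i2 = -19.83 cm; m₂ = −d_i2/d_o2 = +1.520.
m = m₁·m₂ = (-0.1600)(+1.520) = -0.243.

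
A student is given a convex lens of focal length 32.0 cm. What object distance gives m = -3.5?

m = −d_i/d_o ⇒ d_i = −m·d_o.
1/f = 1/d_o + 1/d_i = 1/d_o − 1/(m·d_o) = (1 − 1/m)/d_o, so d_o = f(1 − 1/m) = (32.00)(1 − 1/(-3.5)) = 41.1 cm.

41.1 cm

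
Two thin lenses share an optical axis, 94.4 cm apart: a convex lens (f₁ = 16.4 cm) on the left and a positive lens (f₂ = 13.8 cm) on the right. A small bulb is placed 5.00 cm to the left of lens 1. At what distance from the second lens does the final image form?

16.0 cm

Lens 1: 1/d_i1 = 1/f₁ − 1/d_o1 = 1/(16.4) − 1/(5.00) = -0.1390, so d_i1 = -7.193 cm.
The intermediate image is 7.193 cm to the left of lens 1 (virtual), which is 94.4 − (-7.193) = 101.6 cm to the left of lens 2, so d_o2 = +101.6 cm.
Lens 2: 1/d_i2 = 1/f₂ − 1/d_o2 = 1/(13.8) − 1/(101.6) = 0.06262, so d_i2 = 16.0 cm.
The final image is real, 16.0 cm to the right of lens 2 (overall magnification ≈ -0.23).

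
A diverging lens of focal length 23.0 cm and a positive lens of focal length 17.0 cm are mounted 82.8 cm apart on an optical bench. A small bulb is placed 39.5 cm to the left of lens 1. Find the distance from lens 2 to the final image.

20.6 cm

Lens 1 is diverging, so f₁ = −23.0 cm.
Lens 1: 1/d_i1 = 1/f₁ − 1/d_o1 = 1/(-23.0) − 1/(39.5) = -0.06879, so d_i1 = -14.54 cm.
The intermediate image is 14.54 cm to the left of lens 1 (virtual), which is 82.8 − (-14.54) = 97.34 cm to the left of lens 2, so d_o2 = +97.34 cm.
Lens 2: 1/d_i2 = 1/f₂ − 1/d_o2 = 1/(17.0) − 1/(97.34) = 0.04855, so d_i2 = 20.6 cm.
The final image is real, 20.6 cm to the right of lens 2 (overall magnification ≈ -0.078).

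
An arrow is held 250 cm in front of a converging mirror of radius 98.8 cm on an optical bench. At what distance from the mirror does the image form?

61.6 cm

f = R/2 = 98.8/2 = 49.40 cm.
Mirror equation: 1/d_i = 1/f − 1/d_o = 1/(49.40) − 1/(250) = 0.02024 − 0.004000 = 0.01624, so d_i = 61.6 cm.
The image is real, inverted and reduced, in front of the mirror.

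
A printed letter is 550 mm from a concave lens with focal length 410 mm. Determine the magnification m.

For a concave lens, f = -410 mm.
1/d_i = 1/f − 1/d_o = 1/(-410.0) − 1/(550) = -0.004257, so d_i = -234.9 mm.
m = −d_i/d_o = −(-234.9)/(550) = +0.427.
The image is virtual, upright and reduced, on the same side as the object.

m = +0.427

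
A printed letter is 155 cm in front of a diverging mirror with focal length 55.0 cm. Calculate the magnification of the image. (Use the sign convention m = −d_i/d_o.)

For a diverging mirror, f = -55.0 cm.
1/d_i = 1/f − 1/d_o = 1/(-55.00) − 1/(155) = -0.02463, so d_i = -40.60 cm.
m = −d_i/d_o = −(-40.60)/(155) = +0.262.
The image is virtual, upright and reduced, behind the mirror.

m = +0.262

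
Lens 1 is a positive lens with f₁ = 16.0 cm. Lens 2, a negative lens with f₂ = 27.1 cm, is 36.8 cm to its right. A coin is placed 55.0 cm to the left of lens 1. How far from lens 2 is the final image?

9.33 cm

Lens 1: 1/d_i1 = 1/f₁ − 1/d_o1 = 1/(16.0) − 1/(55.0) = 0.04432, so d_i1 = 22.56 cm.
The intermediate image is 22.56 cm to the right of lens 1, which is 36.8 − (22.56) = 14.24 cm to the left of lens 2, so d_o2 = +14.24 cm.
Lens 2 is diverging, so f₂ = −27.1 cm.
Lens 2: 1/d_i2 = 1/f₂ − 1/d_o2 = 1/(-27.1) − 1/(14.24) = -0.1071, so d_i2 = -9.33 cm.
The final image is virtual, 9.33 cm to the left of lens 2 (overall magnification ≈ -0.27).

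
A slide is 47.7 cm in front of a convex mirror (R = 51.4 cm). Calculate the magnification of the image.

f = R/2 = 51.4/2 = 25.70 cm; for a convex mirror, f = -25.70 cm.
1/d_i = 1/f − 1/d_o = 1/(-25.70) − 1/(47.7) = -0.05987, so d_i = -16.70 cm.
m = −d_i/d_o = −(-16.70)/(47.7) = +0.350.
The image is virtual, upright and reduced, behind the mirror.

m = +0.350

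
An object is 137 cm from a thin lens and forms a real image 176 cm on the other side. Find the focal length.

Real image ⇒ d_i = +176 cm.
1/f = 1/d_o + 1/d_i = 1/(137) + 1/(176) = 0.01298, so f = 77.0 cm.
Since f is positive, the thin lens is converging.

f = 77.0 cm (converging)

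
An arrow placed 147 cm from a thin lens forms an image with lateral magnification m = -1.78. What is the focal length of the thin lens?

m = −d_i/d_o ⇒ d_i = −m·d_o = −(-1.78)·(147) = 261.7 cm.
1/f = 1/d_o + 1/d_i = 1/(147) + 1/(261.7) = 0.01062, so f = 94.1 cm.
Since f is positive, the thin lens is converging.

f = 94.1 cm (converging)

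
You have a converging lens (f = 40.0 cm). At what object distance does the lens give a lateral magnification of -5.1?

m = −d_i/d_o ⇒ d_i = −m·d_o.
1/f = 1/d_o + 1/d_i = 1/d_o − 1/(m·d_o) = (1 − 1/m)/d_o, so d_o = f(1 − 1/m) = (40.00)(1 − 1/(-5.1)) = 47.8 cm.

47.8 cm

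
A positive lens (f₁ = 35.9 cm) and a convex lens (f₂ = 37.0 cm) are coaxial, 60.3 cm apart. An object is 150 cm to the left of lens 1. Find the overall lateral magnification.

Lens 1: 1/d_i1 = 1/(35.9) − 1/(150) = 0.02119, so d_i1 = 47.20 cm; m₁ = −d_i1/d_o1 = -0.3147.
d_o2 = 60.3 − (47.20) = 13.10 cm.
Lens 2: 1/d_i2 = 1/(37.0) − 1/(13.10) = -0.04931, so d_i2 = -20.28 cm; m₂ = −d_i2/d_o2 = +1.548.
m = m₁·m₂ = (-0.3147)(+1.548) = -0.487.

m = -0.487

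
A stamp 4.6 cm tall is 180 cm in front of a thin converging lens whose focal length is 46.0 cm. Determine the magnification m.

m = -0.343

1/d_i = 1/f − 1/d_o = 1/(46.00) − 1/(180) = 0.01618, so d_i = 61.79 cm.
m = −d_i/d_o = −(61.79)/(180) = -0.343.
The image is real, inverted and reduced, on the far side of the lens.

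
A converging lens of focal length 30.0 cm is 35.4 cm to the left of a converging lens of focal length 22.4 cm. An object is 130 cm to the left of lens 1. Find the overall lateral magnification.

m = -0.258

Lens 1: 1/d_i1 = 1/(30.0) − 1/(130) = 0.02564, so d_i1 = 39.00 cm; m₁ = −d_i1/d_o1 = -0.3000.
d_o2 = 35.4 − (39.00) = -3.600 cm (virtual object).
Lens 2: 1/d_i2 = 1/(22.4) − 1/(-3.600) = 0.3224, so d_i2 = 3.102 cm; m₂ = −d_i2/d_o2 = +0.8615.
m = m₁·m₂ = (-0.3000)(+0.8615) = -0.258.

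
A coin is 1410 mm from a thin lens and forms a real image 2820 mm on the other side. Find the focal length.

Real image ⇒ d_i = +2820 mm.
1/f = 1/d_o + 1/d_i = 1/(1410) + 1/(2820) = 0.001064, so f = 940 mm.
Since f is positive, the thin lens is converging.

f = 940 mm (converging)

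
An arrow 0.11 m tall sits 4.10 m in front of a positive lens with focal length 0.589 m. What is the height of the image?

1/d_i = 1/f − 1/d_o = 1/(0.5890) − 1/(4.10) = 1.454, so d_i = 0.6878 m.
m = −d_i/d_o = -0.1678.
|h_i| = |m|·h_o = 0.1678 × 0.11 = 0.0185 m. The image is real, inverted and reduced, on the far side of the lens.

0.0185 m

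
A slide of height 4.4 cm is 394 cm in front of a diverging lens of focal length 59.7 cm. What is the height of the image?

0.579 cm

For a diverging lens, f = -59.7 cm.
1/d_i = 1/f − 1/d_o = 1/(-59.70) − 1/(394) = -0.01929, so d_i = -51.84 cm.
m = −d_i/d_o = +0.1316.
|h_i| = |m|·h_o = 0.1316 × 4.4 = 0.579 cm. The image is virtual, upright and reduced, on the same side as the object.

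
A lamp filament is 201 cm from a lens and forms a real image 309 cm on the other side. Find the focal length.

Real image ⇒ d_i = +309 cm.
1/f = 1/d_o + 1/d_i = 1/(201) + 1/(309) = 0.008211, so f = 122 cm.
Since f is positive, the lens is converging.

f = 122 cm (converging)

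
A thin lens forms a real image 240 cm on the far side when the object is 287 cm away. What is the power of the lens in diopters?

d_i = +240 cm.
1/f = 1/d_o + 1/d_i = 1/(287) + 1/(240) = 0.007651 cm⁻¹.
f = 130.7 cm = 1.307 m, so P = 1/f = +0.765 D.

P = +0.765 D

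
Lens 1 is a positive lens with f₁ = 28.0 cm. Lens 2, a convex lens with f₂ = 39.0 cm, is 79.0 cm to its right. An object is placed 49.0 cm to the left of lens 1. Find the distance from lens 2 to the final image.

21.0 cm

Lens 1: 1/d_i1 = 1/f₁ − 1/d_o1 = 1/(28.0) − 1/(49.0) = 0.01531, so d_i1 = 65.33 cm.
The intermediate image is 65.33 cm to the right of lens 1, which is 79.0 − (65.33) = 13.67 cm to the left of lens 2, so d_o2 = +13.67 cm.
Lens 2: 1/d_i2 = 1/f₂ − 1/d_o2 = 1/(39.0) − 1/(13.67) = -0.04751, so d_i2 = -21.0 cm.
The final image is virtual, 21.0 cm to the left of lens 2 (overall magnification ≈ -2.1).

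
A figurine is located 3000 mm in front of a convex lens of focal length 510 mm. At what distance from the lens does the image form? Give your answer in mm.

Lens equation: 1/q = 1/f − 1/p = 1/(510.0) − 1/(3000) = 0.001961 − 0.0003333 = 0.001627, so q = 614 mm.
The image is real, inverted and reduced, on the far side of the lens.

614 mm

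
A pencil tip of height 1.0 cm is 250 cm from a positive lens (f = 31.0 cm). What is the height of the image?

0.142 cm

1/d_i = 1/f − 1/d_o = 1/(31.00) − 1/(250) = 0.02826, so d_i = 35.39 cm.
m = −d_i/d_o = -0.1416.
|h_i| = |m|·h_o = 0.1416 × 1.0 = 0.142 cm. The image is real, inverted and reduced, on the far side of the lens.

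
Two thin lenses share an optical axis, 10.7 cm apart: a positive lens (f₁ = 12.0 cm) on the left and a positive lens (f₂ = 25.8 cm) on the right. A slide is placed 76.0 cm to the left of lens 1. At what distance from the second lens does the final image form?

3.12 cm

Lens 1: 1/d_i1 = 1/f₁ − 1/d_o1 = 1/(12.0) − 1/(76.0) = 0.07018, so d_i1 = 14.25 cm.
The intermediate image is 14.25 cm to the right of lens 1, which lies 3.550 cm to the right of lens 2 — a virtual object — so d_o2 = −3.550 cm.
Lens 2: 1/d_i2 = 1/f₂ − 1/d_o2 = 1/(25.8) − 1/(-3.550) = 0.3204, so d_i2 = 3.12 cm.
The final image is real, 3.12 cm to the right of lens 2 (overall magnification ≈ -0.16).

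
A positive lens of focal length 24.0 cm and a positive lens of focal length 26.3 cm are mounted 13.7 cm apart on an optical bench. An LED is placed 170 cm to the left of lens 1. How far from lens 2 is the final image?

Lens 1: 1/d_i1 = 1/f₁ − 1/d_o1 = 1/(24.0) − 1/(170) = 0.03578, so d_i1 = 27.95 cm.
The intermediate image is 27.95 cm to the right of lens 1, which lies 14.25 cm to the right of lens 2 — a virtual object — so d_o2 = −14.25 cm.
Lens 2: 1/d_i2 = 1/f₂ − 1/d_o2 = 1/(26.3) − 1/(-14.25) = 0.1082, so d_i2 = 9.24 cm.
The final image is real, 9.24 cm to the right of lens 2 (overall magnification ≈ -0.11).

9.24 cm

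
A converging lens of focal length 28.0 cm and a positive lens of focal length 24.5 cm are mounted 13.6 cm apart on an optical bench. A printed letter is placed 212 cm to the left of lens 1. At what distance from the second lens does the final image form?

Lens 1: 1/d_i1 = 1/f₁ − 1/d_o1 = 1/(28.0) − 1/(212) = 0.03100, so d_i1 = 32.26 cm.
The intermediate image is 32.26 cm to the right of lens 1, which lies 18.66 cm to the right of lens 2 — a virtual object — so d_o2 = −18.66 cm.
Lens 2: 1/d_i2 = 1/f₂ − 1/d_o2 = 1/(24.5) − 1/(-18.66) = 0.09441, so d_i2 = 10.6 cm.
The final image is real, 10.6 cm to the right of lens 2 (overall magnification ≈ -0.086).

10.6 cm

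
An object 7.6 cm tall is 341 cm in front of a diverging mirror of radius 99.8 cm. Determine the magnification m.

f = R/2 = 99.8/2 = 49.90 cm; for a diverging mirror, f = -49.90 cm.
1/d_i = 1/f − 1/d_o = 1/(-49.90) − 1/(341) = -0.02297, so d_i = -43.53 cm.
m = −d_i/d_o = −(-43.53)/(341) = +0.128.
The image is virtual, upright and reduced, behind the mirror.

m = +0.128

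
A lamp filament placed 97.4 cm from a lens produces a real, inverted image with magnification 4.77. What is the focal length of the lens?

m = −d_i/d_o ⇒ d_i = −m·d_o = −(-4.77)·(97.4) = 464.6 cm.
1/f = 1/d_o + 1/d_i = 1/(97.4) + 1/(464.6) = 0.01242, so f = 80.5 cm.
Since f is positive, the lens is converging.

f = 80.5 cm (converging)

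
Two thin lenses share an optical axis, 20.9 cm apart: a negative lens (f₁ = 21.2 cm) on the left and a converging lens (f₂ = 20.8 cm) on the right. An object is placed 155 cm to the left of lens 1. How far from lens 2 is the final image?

Lens 1 is diverging, so f₁ = −21.2 cm.
Lens 1: 1/d_i1 = 1/f₁ − 1/d_o1 = 1/(-21.2) − 1/(155) = -0.05362, so d_i1 = -18.65 cm.
The intermediate image is 18.65 cm to the left of lens 1 (virtual), which is 20.9 − (-18.65) = 39.55 cm to the left of lens 2, so d_o2 = +39.55 cm.
Lens 2: 1/d_i2 = 1/f₂ − 1/d_o2 = 1/(20.8) − 1/(39.55) = 0.02279, so d_i2 = 43.9 cm.
The final image is real, 43.9 cm to the right of lens 2 (overall magnification ≈ -0.13).

43.9 cm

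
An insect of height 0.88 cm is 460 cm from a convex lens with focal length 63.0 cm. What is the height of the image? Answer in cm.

0.140 cm

1/d_i = 1/f − 1/d_o = 1/(63.00) − 1/(460) = 0.01370, so d_i = 73.00 cm.
m = −d_i/d_o = -0.1587.
|h_i| = |m|·h_o = 0.1587 × 0.88 = 0.140 cm. The image is real, inverted and reduced, on the far side of the lens.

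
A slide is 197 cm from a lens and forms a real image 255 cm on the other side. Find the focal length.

f = 111 cm (converging)

Real image ⇒ d_i = +255 cm.
1/f = 1/d_o + 1/d_i = 1/(197) + 1/(255) = 0.008998, so f = 111 cm.
Since f is positive, the lens is converging.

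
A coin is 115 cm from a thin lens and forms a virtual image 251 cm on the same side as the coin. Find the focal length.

Virtual image ⇒ d_i = −251 cm.
1/f = 1/d_o + 1/d_i = 1/(115) + 1/(-251) = 0.004712, so f = 212 cm.
Since f is positive, the thin lens is converging.

f = 212 cm (converging)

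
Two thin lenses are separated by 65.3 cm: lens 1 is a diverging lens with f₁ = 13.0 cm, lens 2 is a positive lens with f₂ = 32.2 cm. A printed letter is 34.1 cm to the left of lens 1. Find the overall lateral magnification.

f₁ = −13.0 cm (diverging).
Lens 1: 1/d_i1 = 1/(-13.0) − 1/(34.1) = -0.1062, so d_i1 = -9.412 cm; m₁ = −d_i1/d_o1 = +0.2760.
d_o2 = 65.3 − (-9.412) = 74.71 cm.
Lens 2: 1/d_i2 = 1/(32.2) − 1/(74.71) = 0.01767, so d_i2 = 56.59 cm; m₂ = −d_i2/d_o2 = -0.7575.
m = m₁·m₂ = (+0.2760)(-0.7575) = -0.209.

m = -0.209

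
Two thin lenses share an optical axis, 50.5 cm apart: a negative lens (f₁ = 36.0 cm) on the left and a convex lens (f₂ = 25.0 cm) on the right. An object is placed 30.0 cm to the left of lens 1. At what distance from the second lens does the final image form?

Lens 1 is diverging, so f₁ = −36.0 cm.
Lens 1: 1/d_i1 = 1/f₁ − 1/d_o1 = 1/(-36.0) − 1/(30.0) = -0.06111, so d_i1 = -16.36 cm.
The intermediate image is 16.36 cm to the left of lens 1 (virtual), which is 50.5 − (-16.36) = 66.86 cm to the left of lens 2, so d_o2 = +66.86 cm.
Lens 2: 1/d_i2 = 1/f₂ − 1/d_o2 = 1/(25.0) − 1/(66.86) = 0.02504, so d_i2 = 39.9 cm.
The final image is real, 39.9 cm to the right of lens 2 (overall magnification ≈ -0.33).

39.9 cm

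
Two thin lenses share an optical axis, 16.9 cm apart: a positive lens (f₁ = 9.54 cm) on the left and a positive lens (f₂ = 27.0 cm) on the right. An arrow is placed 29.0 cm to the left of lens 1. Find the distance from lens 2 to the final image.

2.98 cm

Lens 1: 1/d_i1 = 1/f₁ − 1/d_o1 = 1/(9.54) − 1/(29.0) = 0.07034, so d_i1 = 14.22 cm.
The intermediate image is 14.22 cm to the right of lens 1, which is 16.9 − (14.22) = 2.680 cm to the left of lens 2, so d_o2 = +2.680 cm.
Lens 2: 1/d_i2 = 1/f₂ − 1/d_o2 = 1/(27.0) − 1/(2.680) = -0.3361, so d_i2 = -2.98 cm.
The final image is virtual, 2.98 cm to the left of lens 2 (overall magnification ≈ -0.54).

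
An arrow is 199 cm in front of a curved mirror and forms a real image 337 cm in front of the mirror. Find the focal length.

Real image ⇒ d_i = +337 cm.
1/f = 1/d_o + 1/d_i = 1/(199) + 1/(337) = 0.007992, so f = 125 cm.
Since f is positive, the curved mirror is concave.

f = 125 cm (concave)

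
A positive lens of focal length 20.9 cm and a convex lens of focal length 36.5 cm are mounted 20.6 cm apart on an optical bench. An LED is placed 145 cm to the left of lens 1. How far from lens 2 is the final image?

3.46 cm

Lens 1: 1/d_i1 = 1/f₁ − 1/d_o1 = 1/(20.9) − 1/(145) = 0.04095, so d_i1 = 24.42 cm.
The intermediate image is 24.42 cm to the right of lens 1, which lies 3.820 cm to the right of lens 2 — a virtual object — so d_o2 = −3.820 cm.
Lens 2: 1/d_i2 = 1/f₂ − 1/d_o2 = 1/(36.5) − 1/(-3.820) = 0.2892, so d_i2 = 3.46 cm.
The final image is real, 3.46 cm to the right of lens 2 (overall magnification ≈ -0.15).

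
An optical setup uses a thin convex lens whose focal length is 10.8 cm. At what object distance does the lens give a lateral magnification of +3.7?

m = −d_i/d_o ⇒ d_i = −m·d_o.
1/f = 1/d_o + 1/d_i = 1/d_o − 1/(m·d_o) = (1 − 1/m)/d_o, so d_o = f(1 − 1/m) = (10.80)(1 − 1/(+3.7)) = 7.88 cm.

7.88 cm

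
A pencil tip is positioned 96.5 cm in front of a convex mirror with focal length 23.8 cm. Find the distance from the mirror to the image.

19.1 cm

For a convex mirror, f = -23.8 cm.
Mirror equation: 1/d_i = 1/f − 1/d_o = 1/(-23.80) − 1/(96.5) = -0.04202 − 0.01036 = -0.05238, so d_i = -19.1 cm.
The image is virtual, upright and reduced, behind the mirror.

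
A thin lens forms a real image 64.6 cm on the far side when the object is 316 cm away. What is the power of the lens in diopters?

d_i = +64.6 cm.
1/f = 1/d_o + 1/d_i = 1/(316) + 1/(64.6) = 0.01864 cm⁻¹.
f = 53.64 cm = 0.5364 m, so P = 1/f = +1.86 D.

P = +1.86 D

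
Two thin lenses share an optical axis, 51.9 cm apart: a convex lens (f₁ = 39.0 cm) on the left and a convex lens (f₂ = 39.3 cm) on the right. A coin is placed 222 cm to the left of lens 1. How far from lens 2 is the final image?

5.20 cm

Lens 1: 1/d_i1 = 1/f₁ − 1/d_o1 = 1/(39.0) − 1/(222) = 0.02114, so d_i1 = 47.31 cm.
The intermediate image is 47.31 cm to the right of lens 1, which is 51.9 − (47.31) = 4.590 cm to the left of lens 2, so d_o2 = +4.590 cm.
Lens 2: 1/d_i2 = 1/f₂ − 1/d_o2 = 1/(39.3) − 1/(4.590) = -0.1924, so d_i2 = -5.20 cm.
The final image is virtual, 5.20 cm to the left of lens 2 (overall magnification ≈ -0.24).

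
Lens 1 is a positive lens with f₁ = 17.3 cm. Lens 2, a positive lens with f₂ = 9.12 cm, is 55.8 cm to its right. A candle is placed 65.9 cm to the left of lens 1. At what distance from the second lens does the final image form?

12.7 cm

Lens 1: 1/d_i1 = 1/f₁ − 1/d_o1 = 1/(17.3) − 1/(65.9) = 0.04263, so d_i1 = 23.46 cm.
The intermediate image is 23.46 cm to the right of lens 1, which is 55.8 − (23.46) = 32.34 cm to the left of lens 2, so d_o2 = +32.34 cm.
Lens 2: 1/d_i2 = 1/f₂ − 1/d_o2 = 1/(9.12) − 1/(32.34) = 0.07873, so d_i2 = 12.7 cm.
The final image is real, 12.7 cm to the right of lens 2 (overall magnification ≈ 0.14).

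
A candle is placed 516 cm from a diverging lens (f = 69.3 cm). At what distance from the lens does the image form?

61.1 cm

For a diverging lens, f = -69.3 cm.
Thin-lens equation: 1/d_i = 1/f − 1/d_o = 1/(-69.30) − 1/(516) = -0.01443 − 0.001938 = -0.01637, so d_i = -61.1 cm.
The image is virtual, upright and reduced, on the same side as the object.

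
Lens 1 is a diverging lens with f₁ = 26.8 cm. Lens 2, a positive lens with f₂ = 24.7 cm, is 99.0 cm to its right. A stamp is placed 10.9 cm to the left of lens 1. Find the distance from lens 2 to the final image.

Lens 1 is diverging, so f₁ = −26.8 cm.
Lens 1: 1/d_i1 = 1/f₁ − 1/d_o1 = 1/(-26.8) − 1/(10.9) = -0.1291, so d_i1 = -7.749 cm.
The intermediate image is 7.749 cm to the left of lens 1 (virtual), which is 99.0 − (-7.749) = 106.7 cm to the left of lens 2, so d_o2 = +106.7 cm.
Lens 2: 1/d_i2 = 1/f₂ − 1/d_o2 = 1/(24.7) − 1/(106.7) = 0.03111, so d_i2 = 32.1 cm.
The final image is real, 32.1 cm to the right of lens 2 (overall magnification ≈ -0.21).

32.1 cm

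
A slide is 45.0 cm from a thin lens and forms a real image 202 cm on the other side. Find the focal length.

f = 36.8 cm (converging)

Real image ⇒ d_i = +202 cm.
1/f = 1/d_o + 1/d_i = 1/(45.0) + 1/(202) = 0.02717, so f = 36.8 cm.
Since f is positive, the thin lens is converging.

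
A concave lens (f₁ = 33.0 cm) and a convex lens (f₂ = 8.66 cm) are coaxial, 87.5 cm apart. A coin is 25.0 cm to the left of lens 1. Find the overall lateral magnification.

f₁ = −33.0 cm (diverging).
Lens 1: 1/d_i1 = 1/(-33.0) − 1/(25.0) = -0.07030, so d_i1 = -14.22 cm; m₁ = −d_i1/d_o1 = +0.5688.
d_o2 = 87.5 − (-14.22) = 101.7 cm.
Lens 2: 1/d_i2 = 1/(8.66) − 1/(101.7) = 0.1056, so d_i2 = 9.466 cm; m₂ = −d_i2/d_o2 = -0.09308.
m = m₁·m₂ = (+0.5688)(-0.09308) = -0.0529.

m = -0.0529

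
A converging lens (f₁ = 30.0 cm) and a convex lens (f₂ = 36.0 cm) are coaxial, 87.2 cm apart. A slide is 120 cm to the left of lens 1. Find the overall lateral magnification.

m = +1.07

Lens 1: 1/d_i1 = 1/(30.0) − 1/(120) = 0.02500, so d_i1 = 40.00 cm; m₁ = −d_i1/d_o1 = -0.3333.
d_o2 = 87.2 − (40.00) = 47.20 cm.
Lens 2: 1/d_i2 = 1/(36.0) − 1/(47.20) = 0.006591, so d_i2 = 151.7 cm; m₂ = −d_i2/d_o2 = -3.214.
m = m₁·m₂ = (-0.3333)(-3.214) = +1.07.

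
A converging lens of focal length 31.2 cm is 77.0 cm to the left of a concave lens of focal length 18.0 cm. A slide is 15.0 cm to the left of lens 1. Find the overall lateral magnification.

m = +0.280

Lens 1: 1/d_i1 = 1/(31.2) − 1/(15.0) = -0.03462, so d_i1 = -28.89 cm; m₁ = −d_i1/d_o1 = +1.926.
d_o2 = 77.0 − (-28.89) = 105.9 cm.
f₂ = −18.0 cm (diverging).
Lens 2: 1/d_i2 = 1/(-18.0) − 1/(105.9) = -0.06500, so d_i2 = -15.38 cm; m₂ = −d_i2/d_o2 = +0.1453.
m = m₁·m₂ = (+1.926)(+0.1453) = +0.280.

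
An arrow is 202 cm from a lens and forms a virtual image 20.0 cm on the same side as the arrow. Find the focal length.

f = -22.2 cm (diverging)

Virtual image ⇒ d_i = −20.0 cm.
1/f = 1/d_o + 1/d_i = 1/(202) + 1/(-20.0) = -0.04505, so f = -22.2 cm.
Since f is negative, the lens is diverging.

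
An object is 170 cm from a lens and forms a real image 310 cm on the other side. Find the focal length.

Real image ⇒ d_i = +310 cm.
1/f = 1/d_o + 1/d_i = 1/(170) + 1/(310) = 0.009108, so f = 110 cm.
Since f is positive, the lens is converging.

f = 110 cm (converging)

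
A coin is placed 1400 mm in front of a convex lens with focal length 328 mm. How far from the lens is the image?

428 mm

Lens equation: 1/d_i = 1/f − 1/d_o = 1/(328.0) − 1/(1400) = 0.003049 − 0.0007143 = 0.002334, so d_i = 428 mm.
The image is real, inverted and reduced, on the far side of the lens.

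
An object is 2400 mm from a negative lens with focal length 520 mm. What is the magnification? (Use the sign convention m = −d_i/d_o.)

m = +0.178

For a negative lens, f = -520 mm.
1/d_i = 1/f − 1/d_o = 1/(-520.0) − 1/(2400) = -0.002340, so d_i = -427.4 mm.
m = −d_i/d_o = −(-427.4)/(2400) = +0.178.
The image is virtual, upright and reduced, on the same side as the object.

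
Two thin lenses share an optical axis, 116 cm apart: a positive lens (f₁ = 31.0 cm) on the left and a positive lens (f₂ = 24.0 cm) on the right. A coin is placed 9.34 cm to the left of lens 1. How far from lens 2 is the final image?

29.5 cm

Lens 1: 1/d_i1 = 1/f₁ − 1/d_o1 = 1/(31.0) − 1/(9.34) = -0.07481, so d_i1 = -13.37 cm.
The intermediate image is 13.37 cm to the left of lens 1 (virtual), which is 116 − (-13.37) = 129.4 cm to the left of lens 2, so d_o2 = +129.4 cm.
Lens 2: 1/d_i2 = 1/f₂ − 1/d_o2 = 1/(24.0) − 1/(129.4) = 0.03394, so d_i2 = 29.5 cm.
The final image is real, 29.5 cm to the right of lens 2 (overall magnification ≈ -0.33).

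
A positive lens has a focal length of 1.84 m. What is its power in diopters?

P = +0.543 D

P = 1/f = 1/(1.84 m) = +0.543 D.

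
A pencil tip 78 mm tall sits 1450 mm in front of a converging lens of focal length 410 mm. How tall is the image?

30.7 mm

1/d_i = 1/f − 1/d_o = 1/(410.0) − 1/(1450) = 0.001749, so d_i = 571.6 mm.
m = −d_i/d_o = -0.3942.
|h_i| = |m|·h_o = 0.3942 × 78 = 30.7 mm. The image is real, inverted and reduced, on the far side of the lens.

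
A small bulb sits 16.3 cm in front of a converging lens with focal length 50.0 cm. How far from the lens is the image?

Lens equation: 1/d_i = 1/f − 1/d_o = 1/(50.00) − 1/(16.3) = 0.02000 − 0.06135 = -0.04135, so d_i = -24.2 cm.
The image is virtual, upright and enlarged, on the same side as the object.

24.2 cm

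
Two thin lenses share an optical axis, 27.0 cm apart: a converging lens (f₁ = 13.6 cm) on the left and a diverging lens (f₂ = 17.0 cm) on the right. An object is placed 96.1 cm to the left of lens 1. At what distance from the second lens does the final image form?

Lens 1: 1/d_i1 = 1/f₁ − 1/d_o1 = 1/(13.6) − 1/(96.1) = 0.06312, so d_i1 = 15.84 cm.
The intermediate image is 15.84 cm to the right of lens 1, which is 27.0 − (15.84) = 11.16 cm to the left of lens 2, so d_o2 = +11.16 cm.
Lens 2 is diverging, so f₂ = −17.0 cm.
Lens 2: 1/d_i2 = 1/f₂ − 1/d_o2 = 1/(-17.0) − 1/(11.16) = -0.1484, so d_i2 = -6.74 cm.
The final image is virtual, 6.74 cm to the left of lens 2 (overall magnification ≈ -0.100).

6.74 cm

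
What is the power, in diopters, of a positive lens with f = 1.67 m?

P = 1/f = 1/(1.67 m) = +0.599 D.

P = +0.599 D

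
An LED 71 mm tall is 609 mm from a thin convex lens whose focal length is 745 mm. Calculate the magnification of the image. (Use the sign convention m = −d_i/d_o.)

1/d_i = 1/f − 1/d_o = 1/(745.0) − 1/(609) = -0.0002998, so d_i = -3336 mm.
m = −d_i/d_o = −(-3336)/(609) = +5.48.
The image is virtual, upright and enlarged, on the same side as the object.

m = +5.48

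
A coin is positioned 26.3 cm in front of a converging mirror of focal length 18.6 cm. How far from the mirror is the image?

Mirror equation: 1/v = 1/f − 1/u = 1/(18.60) − 1/(26.3) = 0.05376 − 0.03802 = 0.01574, so v = 63.5 cm.
The image is real, inverted and enlarged, in front of the mirror.

63.5 cm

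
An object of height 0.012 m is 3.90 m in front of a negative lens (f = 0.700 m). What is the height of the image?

0.00183 m

For a negative lens, f = -0.700 m.
1/d_i = 1/f − 1/d_o = 1/(-0.7000) − 1/(3.90) = -1.685, so d_i = -0.5935 m.
m = −d_i/d_o = +0.1522.
|h_i| = |m|·h_o = 0.1522 × 0.012 = 0.00183 m. The image is virtual, upright and reduced, on the same side as the object.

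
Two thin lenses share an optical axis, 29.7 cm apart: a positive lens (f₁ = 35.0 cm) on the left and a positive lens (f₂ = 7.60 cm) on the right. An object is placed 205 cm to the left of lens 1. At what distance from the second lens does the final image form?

Lens 1: 1/d_i1 = 1/f₁ − 1/d_o1 = 1/(35.0) − 1/(205) = 0.02369, so d_i1 = 42.21 cm.
The intermediate image is 42.21 cm to the right of lens 1, which lies 12.51 cm to the right of lens 2 — a virtual object — so d_o2 = −12.51 cm.
Lens 2: 1/d_i2 = 1/f₂ − 1/d_o2 = 1/(7.60) − 1/(-12.51) = 0.2115, so d_i2 = 4.73 cm.
The final image is real, 4.73 cm to the right of lens 2 (overall magnification ≈ -0.078).

4.73 cm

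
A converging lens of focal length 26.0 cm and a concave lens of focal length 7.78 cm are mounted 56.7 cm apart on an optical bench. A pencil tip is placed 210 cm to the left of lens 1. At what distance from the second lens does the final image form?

6.04 cm

Lens 1: 1/d_i1 = 1/f₁ − 1/d_o1 = 1/(26.0) − 1/(210) = 0.03370, so d_i1 = 29.67 cm.
The intermediate image is 29.67 cm to the right of lens 1, which is 56.7 − (29.67) = 27.03 cm to the left of lens 2, so d_o2 = +27.03 cm.
Lens 2 is diverging, so f₂ = −7.78 cm.
Lens 2: 1/d_i2 = 1/f₂ − 1/d_o2 = 1/(-7.78) − 1/(27.03) = -0.1655, so d_i2 = -6.04 cm.
The final image is virtual, 6.04 cm to the left of lens 2 (overall magnification ≈ -0.032).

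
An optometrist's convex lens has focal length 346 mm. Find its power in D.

f = 34.6 cm = 0.346 m.
P = 1/f = 1/(0.346 m) = +2.89 D.

P = +2.89 D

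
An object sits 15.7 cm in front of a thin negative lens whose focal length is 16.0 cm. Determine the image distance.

7.92 cm

For a negative lens, f = -16.0 cm.
Lens equation: 1/v = 1/f − 1/u = 1/(-16.00) − 1/(15.7) = -0.06250 − 0.06369 = -0.1262, so v = -7.92 cm.
The image is virtual, upright and reduced, on the same side as the object.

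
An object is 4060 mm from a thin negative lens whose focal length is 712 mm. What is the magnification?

For a negative lens, f = -712 mm.
1/d_i = 1/f − 1/d_o = 1/(-712.0) − 1/(4060) = -0.001651, so d_i = -605.8 mm.
m = −d_i/d_o = −(-605.8)/(4060) = +0.149.
The image is virtual, upright and reduced, on the same side as the object.

m = +0.149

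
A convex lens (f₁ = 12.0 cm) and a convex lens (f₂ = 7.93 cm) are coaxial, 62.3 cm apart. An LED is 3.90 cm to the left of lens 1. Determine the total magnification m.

Lens 1: 1/d_i1 = 1/(12.0) − 1/(3.90) = -0.1731, so d_i1 = -5.778 cm; m₁ = −d_i1/d_o1 = +1.482.
d_o2 = 62.3 − (-5.778) = 68.08 cm.
Lens 2: 1/d_i2 = 1/(7.93) − 1/(68.08) = 0.1114, so d_i2 = 8.975 cm; m₂ = −d_i2/d_o2 = -0.1318.
m = m₁·m₂ = (+1.482)(-0.1318) = -0.195.

m = -0.195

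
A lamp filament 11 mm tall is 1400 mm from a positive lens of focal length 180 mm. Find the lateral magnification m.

1/d_i = 1/f − 1/d_o = 1/(180.0) − 1/(1400) = 0.004841, so d_i = 206.6 mm.
m = −d_i/d_o = −(206.6)/(1400) = -0.148.
The image is real, inverted and reduced, on the far side of the lens.

m = -0.148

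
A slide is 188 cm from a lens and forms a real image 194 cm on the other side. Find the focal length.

f = 95.5 cm (converging)

Real image ⇒ d_i = +194 cm.
1/f = 1/d_o + 1/d_i = 1/(188) + 1/(194) = 0.01047, so f = 95.5 cm.
Since f is positive, the lens is converging.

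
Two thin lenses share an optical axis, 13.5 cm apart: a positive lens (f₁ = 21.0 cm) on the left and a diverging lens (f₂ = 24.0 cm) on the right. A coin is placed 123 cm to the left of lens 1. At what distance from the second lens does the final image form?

23.3 cm

Lens 1: 1/d_i1 = 1/f₁ − 1/d_o1 = 1/(21.0) − 1/(123) = 0.03949, so d_i1 = 25.32 cm.
The intermediate image is 25.32 cm to the right of lens 1, which lies 11.82 cm to the right of lens 2 — a virtual object — so d_o2 = −11.82 cm.
Lens 2 is diverging, so f₂ = −24.0 cm.
Lens 2: 1/d_i2 = 1/f₂ − 1/d_o2 = 1/(-24.0) − 1/(-11.82) = 0.04294, so d_i2 = 23.3 cm.
The final image is real, 23.3 cm to the right of lens 2 (overall magnification ≈ -0.41).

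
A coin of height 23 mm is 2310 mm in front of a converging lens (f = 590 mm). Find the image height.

7.89 mm

1/d_i = 1/f − 1/d_o = 1/(590.0) − 1/(2310) = 0.001262, so d_i = 792.4 mm.
m = −d_i/d_o = -0.3430.
|h_i| = |m|·h_o = 0.3430 × 23 = 7.89 mm. The image is real, inverted and reduced, on the far side of the lens.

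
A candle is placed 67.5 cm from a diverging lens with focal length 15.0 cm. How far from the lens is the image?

For a diverging lens, f = -15.0 cm.
Lens equation: 1/q = 1/f − 1/p = 1/(-15.00) − 1/(67.5) = -0.06667 − 0.01481 = -0.08148, so q = -12.3 cm.
The image is virtual, upright and reduced, on the same side as the object.

12.3 cm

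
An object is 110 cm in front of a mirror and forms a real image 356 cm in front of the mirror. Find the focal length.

f = 84.0 cm (concave)

Real image ⇒ d_i = +356 cm.
1/f = 1/d_o + 1/d_i = 1/(110) + 1/(356) = 0.01190, so f = 84.0 cm.
Since f is positive, the mirror is concave.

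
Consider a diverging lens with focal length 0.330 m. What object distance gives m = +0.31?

0.735 m

For a diverging lens, f = -0.330 m.
m = −d_i/d_o ⇒ d_i = −m·d_o.
1/f = 1/d_o + 1/d_i = 1/d_o − 1/(m·d_o) = (1 − 1/m)/d_o, so d_o = f(1 − 1/m) = (-0.3300)(1 − 1/(+0.31)) = 0.735 m.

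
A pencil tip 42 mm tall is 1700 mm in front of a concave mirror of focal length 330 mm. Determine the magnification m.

m = -0.241

1/d_i = 1/f − 1/d_o = 1/(330.0) − 1/(1700) = 0.002442, so d_i = 409.5 mm.
m = −d_i/d_o = −(409.5)/(1700) = -0.241.
The image is real, inverted and reduced, in front of the mirror.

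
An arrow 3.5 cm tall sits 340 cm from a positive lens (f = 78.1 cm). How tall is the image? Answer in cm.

1.04 cm

1/d_i = 1/f − 1/d_o = 1/(78.10) − 1/(340) = 0.009863, so d_i = 101.4 cm.
m = −d_i/d_o = -0.2982.
|h_i| = |m|·h_o = 0.2982 × 3.5 = 1.04 cm. The image is real, inverted and reduced, on the far side of the lens.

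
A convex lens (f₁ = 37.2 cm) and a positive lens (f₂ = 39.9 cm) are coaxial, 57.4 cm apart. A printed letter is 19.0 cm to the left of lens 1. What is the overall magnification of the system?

m = -1.45

Lens 1: 1/d_i1 = 1/(37.2) − 1/(19.0) = -0.02575, so d_i1 = -38.84 cm; m₁ = −d_i1/d_o1 = +2.044.
d_o2 = 57.4 − (-38.84) = 96.24 cm.
Lens 2: 1/d_i2 = 1/(39.9) − 1/(96.24) = 0.01467, so d_i2 = 68.16 cm; m₂ = −d_i2/d_o2 = -0.7082.
m = m₁·m₂ = (+2.044)(-0.7082) = -1.45.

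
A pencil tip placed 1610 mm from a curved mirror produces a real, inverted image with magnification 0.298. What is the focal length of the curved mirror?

f = 370 mm (concave)

m = −d_i/d_o ⇒ d_i = −m·d_o = −(-0.298)·(1610) = 479.8 mm.
1/f = 1/d_o + 1/d_i = 1/(1610) + 1/(479.8) = 0.002705, so f = 370 mm.
Since f is positive, the curved mirror is concave.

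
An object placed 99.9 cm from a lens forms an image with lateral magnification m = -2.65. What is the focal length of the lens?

m = −d_i/d_o ⇒ d_i = −m·d_o = −(-2.65)·(99.9) = 264.7 cm.
1/f = 1/d_o + 1/d_i = 1/(99.9) + 1/(264.7) = 0.01379, so f = 72.5 cm.
Since f is positive, the lens is converging.

f = 72.5 cm (converging)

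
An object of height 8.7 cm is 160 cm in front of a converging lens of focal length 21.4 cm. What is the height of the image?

1.34 cm

1/d_i = 1/f − 1/d_o = 1/(21.40) − 1/(160) = 0.04048, so d_i = 24.70 cm.
m = −d_i/d_o = -0.1544.
|h_i| = |m|·h_o = 0.1544 × 8.7 = 1.34 cm. The image is real, inverted and reduced, on the far side of the lens.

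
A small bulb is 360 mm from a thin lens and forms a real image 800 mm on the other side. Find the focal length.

f = 248 mm (converging)

Real image ⇒ d_i = +800 mm.
1/f = 1/d_o + 1/d_i = 1/(360) + 1/(800) = 0.004028, so f = 248 mm.
Since f is positive, the thin lens is converging.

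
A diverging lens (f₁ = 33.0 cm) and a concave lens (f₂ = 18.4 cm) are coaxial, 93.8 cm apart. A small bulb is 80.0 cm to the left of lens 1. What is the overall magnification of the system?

m = +0.0396

f₁ = −33.0 cm (diverging).
Lens 1: 1/d_i1 = 1/(-33.0) − 1/(80.0) = -0.04280, so d_i1 = -23.36 cm; m₁ = −d_i1/d_o1 = +0.2920.
d_o2 = 93.8 − (-23.36) = 117.2 cm.
f₂ = −18.4 cm (diverging).
Lens 2: 1/d_i2 = 1/(-18.4) − 1/(117.2) = -0.06288, so d_i2 = -15.90 cm; m₂ = −d_i2/d_o2 = +0.1357.
m = m₁·m₂ = (+0.2920)(+0.1357) = +0.0396.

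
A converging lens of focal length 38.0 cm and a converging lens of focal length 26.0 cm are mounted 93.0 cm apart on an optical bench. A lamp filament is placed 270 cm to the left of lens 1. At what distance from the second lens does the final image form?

Lens 1: 1/d_i1 = 1/f₁ − 1/d_o1 = 1/(38.0) − 1/(270) = 0.02261, so d_i1 = 44.22 cm.
The intermediate image is 44.22 cm to the right of lens 1, which is 93.0 − (44.22) = 48.78 cm to the left of lens 2, so d_o2 = +48.78 cm.
Lens 2: 1/d_i2 = 1/f₂ − 1/d_o2 = 1/(26.0) − 1/(48.78) = 0.01796, so d_i2 = 55.7 cm.
The final image is real, 55.7 cm to the right of lens 2 (overall magnification ≈ 0.19).

55.7 cm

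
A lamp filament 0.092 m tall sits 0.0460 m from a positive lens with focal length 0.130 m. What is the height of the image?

1/d_i = 1/f − 1/d_o = 1/(0.1300) − 1/(0.0460) = -14.05, so d_i = -0.07119 m.
m = −d_i/d_o = +1.548.
|h_i| = |m|·h_o = 1.548 × 0.092 = 0.142 m. The image is virtual, upright and enlarged, on the same side as the object.

0.142 m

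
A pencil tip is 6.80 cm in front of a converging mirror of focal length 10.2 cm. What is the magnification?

m = +3.00

1/d_i = 1/f − 1/d_o = 1/(10.20) − 1/(6.80) = -0.04902, so d_i = -20.40 cm.
m = −d_i/d_o = −(-20.40)/(6.80) = +3.00.
The image is virtual, upright and enlarged, behind the mirror.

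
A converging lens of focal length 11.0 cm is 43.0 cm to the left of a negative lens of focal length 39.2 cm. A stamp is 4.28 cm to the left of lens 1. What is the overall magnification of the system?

Lens 1: 1/d_i1 = 1/(11.0) − 1/(4.28) = -0.1427, so d_i1 = -7.006 cm; m₁ = −d_i1/d_o1 = +1.637.
d_o2 = 43.0 − (-7.006) = 50.01 cm.
f₂ = −39.2 cm (diverging).
Lens 2: 1/d_i2 = 1/(-39.2) − 1/(50.01) = -0.04551, so d_i2 = -21.98 cm; m₂ = −d_i2/d_o2 = +0.4394.
m = m₁·m₂ = (+1.637)(+0.4394) = +0.719.

m = +0.719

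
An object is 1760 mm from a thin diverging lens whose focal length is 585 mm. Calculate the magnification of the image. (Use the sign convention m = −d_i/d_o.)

For a diverging lens, f = -585 mm.
1/d_i = 1/f − 1/d_o = 1/(-585.0) − 1/(1760) = -0.002278, so d_i = -439.1 mm.
m = −d_i/d_o = −(-439.1)/(1760) = +0.249.
The image is virtual, upright and reduced, on the same side as the object.

m = +0.249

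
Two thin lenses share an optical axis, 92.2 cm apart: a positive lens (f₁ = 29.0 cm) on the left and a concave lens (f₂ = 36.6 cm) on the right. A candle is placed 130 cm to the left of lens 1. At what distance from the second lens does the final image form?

Lens 1: 1/d_i1 = 1/f₁ − 1/d_o1 = 1/(29.0) − 1/(130) = 0.02679, so d_i1 = 37.33 cm.
The intermediate image is 37.33 cm to the right of lens 1, which is 92.2 − (37.33) = 54.87 cm to the left of lens 2, so d_o2 = +54.87 cm.
Lens 2 is diverging, so f₂ = −36.6 cm.
Lens 2: 1/d_i2 = 1/f₂ − 1/d_o2 = 1/(-36.6) − 1/(54.87) = -0.04555, so d_i2 = -22.0 cm.
The final image is virtual, 22.0 cm to the left of lens 2 (overall magnification ≈ -0.11).

22.0 cm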